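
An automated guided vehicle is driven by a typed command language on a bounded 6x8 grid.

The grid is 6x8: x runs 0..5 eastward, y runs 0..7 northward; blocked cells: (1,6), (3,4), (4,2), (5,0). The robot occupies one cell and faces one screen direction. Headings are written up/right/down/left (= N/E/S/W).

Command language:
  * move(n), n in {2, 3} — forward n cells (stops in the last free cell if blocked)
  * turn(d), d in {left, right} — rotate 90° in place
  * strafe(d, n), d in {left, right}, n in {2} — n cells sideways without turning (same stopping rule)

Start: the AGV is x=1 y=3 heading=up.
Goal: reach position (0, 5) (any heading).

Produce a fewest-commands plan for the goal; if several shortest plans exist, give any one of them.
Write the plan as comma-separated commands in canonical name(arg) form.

start: x=1 y=3 heading=up
1. strafe(left, 2) → x=0 y=3 heading=up
2. move(2) → x=0 y=5 heading=up
nothing shorter than 2 reaches the goal.

strafe(left, 2), move(2)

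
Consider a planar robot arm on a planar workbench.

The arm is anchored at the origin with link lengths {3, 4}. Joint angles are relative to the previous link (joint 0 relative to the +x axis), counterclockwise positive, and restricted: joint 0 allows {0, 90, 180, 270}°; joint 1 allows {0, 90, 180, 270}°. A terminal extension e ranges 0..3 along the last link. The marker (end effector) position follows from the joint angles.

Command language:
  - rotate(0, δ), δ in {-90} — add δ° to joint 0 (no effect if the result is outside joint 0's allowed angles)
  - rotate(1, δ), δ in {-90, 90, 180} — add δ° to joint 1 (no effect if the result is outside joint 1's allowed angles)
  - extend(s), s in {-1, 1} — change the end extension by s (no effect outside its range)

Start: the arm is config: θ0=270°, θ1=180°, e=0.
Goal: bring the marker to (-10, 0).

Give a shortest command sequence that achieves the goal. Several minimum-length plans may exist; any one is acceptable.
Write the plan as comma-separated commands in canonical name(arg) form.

start: config: θ0=270°, θ1=180°, e=0
[1] after rotate(1, 180): config: θ0=270°, θ1=0°, e=0
[2] after extend(1): config: θ0=270°, θ1=0°, e=1
[3] after extend(1): config: θ0=270°, θ1=0°, e=2
[4] after extend(1): config: θ0=270°, θ1=0°, e=3
[5] after rotate(0, -90): config: θ0=180°, θ1=0°, e=3
shorter routes all fall short; 5 is best.

rotate(1, 180), extend(1), extend(1), extend(1), rotate(0, -90)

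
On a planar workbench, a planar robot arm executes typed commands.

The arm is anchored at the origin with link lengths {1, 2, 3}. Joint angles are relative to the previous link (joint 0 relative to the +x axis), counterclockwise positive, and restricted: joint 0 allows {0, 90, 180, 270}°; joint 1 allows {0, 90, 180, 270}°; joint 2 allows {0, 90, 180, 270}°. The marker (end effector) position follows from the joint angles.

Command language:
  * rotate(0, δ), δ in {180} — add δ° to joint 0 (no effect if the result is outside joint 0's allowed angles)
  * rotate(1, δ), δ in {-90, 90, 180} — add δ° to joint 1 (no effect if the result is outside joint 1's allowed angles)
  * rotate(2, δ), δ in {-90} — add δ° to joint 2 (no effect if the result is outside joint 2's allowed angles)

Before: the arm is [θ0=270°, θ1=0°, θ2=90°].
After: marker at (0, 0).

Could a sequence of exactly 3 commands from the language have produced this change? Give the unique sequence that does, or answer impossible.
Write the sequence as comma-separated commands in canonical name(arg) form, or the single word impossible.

rotate(2, -90), rotate(2, -90), rotate(2, -90)

begin: [θ0=270°, θ1=0°, θ2=90°]
step 1 (rotate(2, -90)): [θ0=270°, θ1=0°, θ2=0°]
step 2 (rotate(2, -90)): [θ0=270°, θ1=0°, θ2=270°]
step 3 (rotate(2, -90)): [θ0=270°, θ1=0°, θ2=180°]
no other 3-command option fits: unique.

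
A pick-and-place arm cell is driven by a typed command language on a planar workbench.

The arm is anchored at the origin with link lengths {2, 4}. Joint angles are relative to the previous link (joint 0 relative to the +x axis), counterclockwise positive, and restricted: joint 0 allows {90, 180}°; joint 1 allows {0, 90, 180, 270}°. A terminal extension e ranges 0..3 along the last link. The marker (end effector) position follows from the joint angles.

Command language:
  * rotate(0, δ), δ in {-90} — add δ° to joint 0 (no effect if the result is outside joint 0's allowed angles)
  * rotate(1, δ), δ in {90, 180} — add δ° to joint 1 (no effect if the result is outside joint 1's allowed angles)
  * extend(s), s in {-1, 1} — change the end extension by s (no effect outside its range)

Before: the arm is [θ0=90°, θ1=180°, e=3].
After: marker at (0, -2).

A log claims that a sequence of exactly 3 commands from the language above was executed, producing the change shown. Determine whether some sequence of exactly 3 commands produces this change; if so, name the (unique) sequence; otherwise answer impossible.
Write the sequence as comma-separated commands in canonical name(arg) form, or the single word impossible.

extend(-1), extend(-1), extend(-1)

from: [θ0=90°, θ1=180°, e=3]
[1] after extend(-1): [θ0=90°, θ1=180°, e=2]
[2] after extend(-1): [θ0=90°, θ1=180°, e=1]
[3] after extend(-1): [θ0=90°, θ1=180°, e=0]
no other 3-command option fits: unique.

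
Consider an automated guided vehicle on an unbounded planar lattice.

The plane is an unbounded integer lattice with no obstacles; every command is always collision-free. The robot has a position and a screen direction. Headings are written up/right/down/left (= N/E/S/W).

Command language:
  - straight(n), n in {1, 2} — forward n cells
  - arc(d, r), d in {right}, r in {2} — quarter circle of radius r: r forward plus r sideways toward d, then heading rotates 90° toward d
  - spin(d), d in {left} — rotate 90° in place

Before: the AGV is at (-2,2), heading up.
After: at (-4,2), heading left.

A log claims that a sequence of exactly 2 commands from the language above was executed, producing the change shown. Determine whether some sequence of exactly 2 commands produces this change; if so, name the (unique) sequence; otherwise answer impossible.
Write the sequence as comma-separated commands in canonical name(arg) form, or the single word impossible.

key: cell and facing (now W) both changed — the 2 commands mix motion and turning
begin: at (-2,2), heading up
[1] after spin(left): at (-2,2), heading left
[2] after straight(2): at (-4,2), heading left
uniquely the one of 16 2-step routes that fits.

spin(left), straight(2)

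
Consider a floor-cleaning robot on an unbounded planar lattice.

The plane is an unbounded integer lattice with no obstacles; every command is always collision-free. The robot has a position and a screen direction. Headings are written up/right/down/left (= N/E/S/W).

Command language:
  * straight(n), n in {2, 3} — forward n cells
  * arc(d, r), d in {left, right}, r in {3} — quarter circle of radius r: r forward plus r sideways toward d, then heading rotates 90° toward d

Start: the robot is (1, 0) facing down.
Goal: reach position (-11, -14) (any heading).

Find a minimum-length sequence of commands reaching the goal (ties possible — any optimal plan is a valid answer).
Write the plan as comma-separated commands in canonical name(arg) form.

straight(2), arc(right, 3), arc(left, 3), arc(right, 3), arc(left, 3)

initial: (1, 0) facing down
t=1 straight(2) ⇒ (1, -2) facing down
t=2 arc(right, 3) ⇒ (-2, -5) facing left
t=3 arc(left, 3) ⇒ (-5, -8) facing down
t=4 arc(right, 3) ⇒ (-8, -11) facing left
t=5 arc(left, 3) ⇒ (-11, -14) facing down
nothing shorter than 5 reaches the goal.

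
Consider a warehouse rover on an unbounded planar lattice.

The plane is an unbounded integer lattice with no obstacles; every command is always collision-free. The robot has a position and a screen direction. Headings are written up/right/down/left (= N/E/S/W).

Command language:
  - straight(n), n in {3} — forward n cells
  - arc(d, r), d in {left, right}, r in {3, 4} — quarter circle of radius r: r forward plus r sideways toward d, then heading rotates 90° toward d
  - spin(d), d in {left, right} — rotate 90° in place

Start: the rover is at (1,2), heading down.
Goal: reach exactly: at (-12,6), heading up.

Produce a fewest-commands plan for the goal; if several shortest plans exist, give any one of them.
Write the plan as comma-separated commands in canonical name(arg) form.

initial: at (1,2), heading down
step 1 (spin(right)): at (1,2), heading left
step 2 (straight(3)): at (-2,2), heading left
step 3 (straight(3)): at (-5,2), heading left
step 4 (straight(3)): at (-8,2), heading left
step 5 (arc(right, 4)): at (-12,6), heading up
nothing shorter than 5 reaches the goal.

spin(right), straight(3), straight(3), straight(3), arc(right, 4)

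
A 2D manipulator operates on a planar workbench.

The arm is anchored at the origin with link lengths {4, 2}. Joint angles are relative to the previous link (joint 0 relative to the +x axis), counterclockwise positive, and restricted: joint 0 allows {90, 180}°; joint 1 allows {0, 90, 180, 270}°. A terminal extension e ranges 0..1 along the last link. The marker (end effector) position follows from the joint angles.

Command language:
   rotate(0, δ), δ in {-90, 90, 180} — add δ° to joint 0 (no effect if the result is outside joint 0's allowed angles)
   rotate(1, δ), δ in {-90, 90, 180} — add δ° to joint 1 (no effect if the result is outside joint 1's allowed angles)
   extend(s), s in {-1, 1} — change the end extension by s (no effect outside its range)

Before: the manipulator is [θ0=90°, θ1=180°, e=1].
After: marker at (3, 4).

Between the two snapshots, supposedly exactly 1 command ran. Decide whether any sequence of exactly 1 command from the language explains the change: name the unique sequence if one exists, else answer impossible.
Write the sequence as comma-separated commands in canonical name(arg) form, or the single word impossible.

initial: [θ0=90°, θ1=180°, e=1]
1. rotate(1, 90) → [θ0=90°, θ1=270°, e=1]
no rival 1-sequence matches.

rotate(1, 90)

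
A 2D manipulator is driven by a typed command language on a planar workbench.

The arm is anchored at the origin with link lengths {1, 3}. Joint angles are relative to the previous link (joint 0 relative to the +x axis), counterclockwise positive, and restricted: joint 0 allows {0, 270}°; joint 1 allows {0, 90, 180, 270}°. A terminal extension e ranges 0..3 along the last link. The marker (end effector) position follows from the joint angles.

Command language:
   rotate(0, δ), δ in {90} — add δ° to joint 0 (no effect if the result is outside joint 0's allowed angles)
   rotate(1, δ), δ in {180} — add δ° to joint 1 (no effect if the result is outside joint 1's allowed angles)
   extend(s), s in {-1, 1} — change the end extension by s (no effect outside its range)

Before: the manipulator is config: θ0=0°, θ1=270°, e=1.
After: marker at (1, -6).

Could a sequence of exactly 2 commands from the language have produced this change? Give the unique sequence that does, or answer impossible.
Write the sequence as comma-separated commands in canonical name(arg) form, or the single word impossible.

from: config: θ0=0°, θ1=270°, e=1
step 1 (extend(1)): config: θ0=0°, θ1=270°, e=2
step 2 (extend(1)): config: θ0=0°, θ1=270°, e=3
all 16 alternatives checked — unique.

extend(1), extend(1)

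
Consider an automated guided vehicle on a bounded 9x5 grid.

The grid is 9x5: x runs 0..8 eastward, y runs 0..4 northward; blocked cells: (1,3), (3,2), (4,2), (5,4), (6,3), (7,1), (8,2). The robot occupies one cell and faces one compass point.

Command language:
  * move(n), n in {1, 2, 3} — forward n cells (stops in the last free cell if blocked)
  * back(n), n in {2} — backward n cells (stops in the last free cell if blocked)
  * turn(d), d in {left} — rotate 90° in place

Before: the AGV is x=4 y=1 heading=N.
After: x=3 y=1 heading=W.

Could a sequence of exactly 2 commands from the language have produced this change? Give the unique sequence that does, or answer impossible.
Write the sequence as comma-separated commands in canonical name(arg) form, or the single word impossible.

key: order matters: swapping turn(left) and move(1) lands elsewhere
begin: x=4 y=1 heading=N
step 1 (turn(left)): x=4 y=1 heading=W
step 2 (move(1)): x=3 y=1 heading=W
all 25 alternatives checked — unique.

turn(left), move(1)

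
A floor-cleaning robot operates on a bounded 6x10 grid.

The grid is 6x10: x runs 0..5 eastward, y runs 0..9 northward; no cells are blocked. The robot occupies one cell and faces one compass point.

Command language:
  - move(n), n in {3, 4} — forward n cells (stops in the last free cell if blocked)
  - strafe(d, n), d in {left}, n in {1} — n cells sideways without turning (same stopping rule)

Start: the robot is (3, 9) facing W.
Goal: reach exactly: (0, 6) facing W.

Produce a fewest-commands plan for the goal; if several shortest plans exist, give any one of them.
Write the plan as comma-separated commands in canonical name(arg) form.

start: (3, 9) facing W
1. move(3) → (0, 9) facing W
2. strafe(left, 1) → (0, 8) facing W
3. strafe(left, 1) → (0, 7) facing W
4. strafe(left, 1) → (0, 6) facing W
no 3-step plan works, so 4 is optimal.

move(3), strafe(left, 1), strafe(left, 1), strafe(left, 1)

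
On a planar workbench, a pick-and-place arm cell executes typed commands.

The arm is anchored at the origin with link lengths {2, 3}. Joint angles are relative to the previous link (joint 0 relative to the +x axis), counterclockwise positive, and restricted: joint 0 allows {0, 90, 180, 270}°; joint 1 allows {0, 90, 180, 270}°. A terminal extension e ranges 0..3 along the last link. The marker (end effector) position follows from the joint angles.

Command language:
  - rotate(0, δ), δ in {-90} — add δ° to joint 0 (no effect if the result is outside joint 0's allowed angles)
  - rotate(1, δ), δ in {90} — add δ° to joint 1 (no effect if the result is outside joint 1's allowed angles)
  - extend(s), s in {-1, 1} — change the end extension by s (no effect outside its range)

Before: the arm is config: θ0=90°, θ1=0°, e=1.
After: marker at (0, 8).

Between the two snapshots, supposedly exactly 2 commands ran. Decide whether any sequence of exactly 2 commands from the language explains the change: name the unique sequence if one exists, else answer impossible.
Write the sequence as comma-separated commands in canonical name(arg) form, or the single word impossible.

initial: config: θ0=90°, θ1=0°, e=1
step 1 (extend(1)): config: θ0=90°, θ1=0°, e=2
step 2 (extend(1)): config: θ0=90°, θ1=0°, e=3
all 16 alternatives checked — unique.

extend(1), extend(1)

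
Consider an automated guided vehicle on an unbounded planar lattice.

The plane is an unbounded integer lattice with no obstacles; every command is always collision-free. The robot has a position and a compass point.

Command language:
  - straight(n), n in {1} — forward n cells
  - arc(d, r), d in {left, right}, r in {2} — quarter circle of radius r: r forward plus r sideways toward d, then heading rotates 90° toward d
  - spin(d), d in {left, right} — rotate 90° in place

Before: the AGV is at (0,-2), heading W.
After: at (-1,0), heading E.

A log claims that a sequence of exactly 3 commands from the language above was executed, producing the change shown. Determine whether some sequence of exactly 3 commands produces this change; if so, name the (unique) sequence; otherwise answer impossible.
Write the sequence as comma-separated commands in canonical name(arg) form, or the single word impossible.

key: order matters: swapping arc(right, 2) and straight(1) lands elsewhere
t0: at (0,-2), heading W
step 1 (arc(right, 2)): at (-2,0), heading N
step 2 (spin(right)): at (-2,0), heading E
step 3 (straight(1)): at (-1,0), heading E
no rival 3-sequence matches.

arc(right, 2), spin(right), straight(1)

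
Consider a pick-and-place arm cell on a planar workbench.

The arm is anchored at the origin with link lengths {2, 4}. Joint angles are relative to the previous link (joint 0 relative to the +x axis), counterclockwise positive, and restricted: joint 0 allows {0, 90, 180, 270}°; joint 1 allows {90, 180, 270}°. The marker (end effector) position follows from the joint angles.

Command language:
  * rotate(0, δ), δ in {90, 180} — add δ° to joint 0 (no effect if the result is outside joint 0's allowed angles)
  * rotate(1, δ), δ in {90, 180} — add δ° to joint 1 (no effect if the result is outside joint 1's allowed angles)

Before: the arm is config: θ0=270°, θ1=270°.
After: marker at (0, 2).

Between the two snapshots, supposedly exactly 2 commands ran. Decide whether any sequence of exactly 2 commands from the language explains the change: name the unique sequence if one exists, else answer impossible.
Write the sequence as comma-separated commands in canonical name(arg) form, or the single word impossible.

key: running rotate(1, 90) before rotate(1, 180) would end elsewhere — order is forced
begin: config: θ0=270°, θ1=270°
[1] after rotate(1, 180): config: θ0=270°, θ1=90°
[2] after rotate(1, 90): config: θ0=270°, θ1=180°
all 16 alternatives checked — unique.

rotate(1, 180), rotate(1, 90)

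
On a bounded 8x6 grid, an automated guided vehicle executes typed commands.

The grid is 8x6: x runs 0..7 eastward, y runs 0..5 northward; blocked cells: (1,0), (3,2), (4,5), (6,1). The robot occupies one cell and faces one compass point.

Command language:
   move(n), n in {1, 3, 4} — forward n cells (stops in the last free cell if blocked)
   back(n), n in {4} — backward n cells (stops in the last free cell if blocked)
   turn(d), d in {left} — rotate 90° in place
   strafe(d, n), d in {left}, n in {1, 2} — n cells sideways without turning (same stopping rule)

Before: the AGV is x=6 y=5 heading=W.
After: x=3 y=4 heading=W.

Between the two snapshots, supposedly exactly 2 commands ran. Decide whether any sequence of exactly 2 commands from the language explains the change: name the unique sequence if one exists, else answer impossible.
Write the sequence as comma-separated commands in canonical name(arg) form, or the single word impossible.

strafe(left, 1), move(3)

key: order matters: swapping strafe(left, 1) and move(3) lands elsewhere
begin: x=6 y=5 heading=W
t=1 strafe(left, 1) ⇒ x=6 y=4 heading=W
t=2 move(3) ⇒ x=3 y=4 heading=W
uniquely the one of 49 2-step routes that fits.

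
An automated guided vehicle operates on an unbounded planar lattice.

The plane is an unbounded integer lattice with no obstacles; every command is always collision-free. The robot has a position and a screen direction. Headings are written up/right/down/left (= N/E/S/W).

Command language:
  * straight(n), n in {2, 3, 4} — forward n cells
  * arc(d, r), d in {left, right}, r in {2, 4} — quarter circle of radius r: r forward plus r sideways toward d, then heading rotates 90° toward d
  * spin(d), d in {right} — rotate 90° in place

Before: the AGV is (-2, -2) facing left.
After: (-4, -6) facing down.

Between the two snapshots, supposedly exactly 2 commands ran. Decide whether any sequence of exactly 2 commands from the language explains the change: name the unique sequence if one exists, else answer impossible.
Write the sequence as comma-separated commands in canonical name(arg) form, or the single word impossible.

key: running straight(2) before arc(left, 2) would end elsewhere — order is forced
initial: (-2, -2) facing left
1. arc(left, 2) → (-4, -4) facing down
2. straight(2) → (-4, -6) facing down
uniquely the one of 64 2-step routes that fits.

arc(left, 2), straight(2)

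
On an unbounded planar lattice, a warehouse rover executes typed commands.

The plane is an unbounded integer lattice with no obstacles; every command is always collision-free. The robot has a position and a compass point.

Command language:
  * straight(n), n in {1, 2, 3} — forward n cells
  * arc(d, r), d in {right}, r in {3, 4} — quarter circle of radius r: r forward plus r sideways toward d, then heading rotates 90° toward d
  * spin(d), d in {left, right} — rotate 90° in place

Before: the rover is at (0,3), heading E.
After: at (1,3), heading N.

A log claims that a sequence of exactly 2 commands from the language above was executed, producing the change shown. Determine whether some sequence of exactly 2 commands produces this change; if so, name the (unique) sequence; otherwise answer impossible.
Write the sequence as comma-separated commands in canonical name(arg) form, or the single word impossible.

key: position moved to (1,3) AND the heading swung to N — translation plus rotation needed
from: at (0,3), heading E
step 1 (straight(1)): at (1,3), heading E
step 2 (spin(left)): at (1,3), heading N
uniquely the one of 49 2-step routes that fits.

straight(1), spin(left)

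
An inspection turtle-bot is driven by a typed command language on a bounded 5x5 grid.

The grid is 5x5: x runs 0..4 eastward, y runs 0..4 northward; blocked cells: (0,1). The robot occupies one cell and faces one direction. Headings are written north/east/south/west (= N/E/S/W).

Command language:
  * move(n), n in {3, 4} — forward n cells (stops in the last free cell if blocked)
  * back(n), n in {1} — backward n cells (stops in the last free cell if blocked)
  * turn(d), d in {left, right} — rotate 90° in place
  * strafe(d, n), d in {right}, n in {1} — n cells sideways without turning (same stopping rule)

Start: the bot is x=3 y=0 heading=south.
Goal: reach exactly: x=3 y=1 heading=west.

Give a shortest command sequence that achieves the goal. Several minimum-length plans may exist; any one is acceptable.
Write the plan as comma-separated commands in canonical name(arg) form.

turn(right), strafe(right, 1)

initial: x=3 y=0 heading=south
t=1 turn(right) ⇒ x=3 y=0 heading=west
t=2 strafe(right, 1) ⇒ x=3 y=1 heading=west
no 1-step plan works, so 2 is optimal.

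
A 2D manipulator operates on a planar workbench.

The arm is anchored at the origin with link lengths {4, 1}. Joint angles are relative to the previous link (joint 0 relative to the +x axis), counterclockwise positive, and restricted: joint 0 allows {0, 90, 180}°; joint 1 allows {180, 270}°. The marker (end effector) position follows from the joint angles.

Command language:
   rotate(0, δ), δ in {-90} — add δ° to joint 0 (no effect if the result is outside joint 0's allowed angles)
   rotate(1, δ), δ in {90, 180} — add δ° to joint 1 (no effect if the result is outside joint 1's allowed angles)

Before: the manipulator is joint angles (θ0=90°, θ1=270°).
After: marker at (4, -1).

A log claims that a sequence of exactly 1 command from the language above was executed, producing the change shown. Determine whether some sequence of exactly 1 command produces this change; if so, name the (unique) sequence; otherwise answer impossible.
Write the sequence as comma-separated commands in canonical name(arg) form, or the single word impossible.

start: joint angles (θ0=90°, θ1=270°)
t=1 rotate(0, -90) ⇒ joint angles (θ0=0°, θ1=270°)
no other 1-command option fits: unique.

rotate(0, -90)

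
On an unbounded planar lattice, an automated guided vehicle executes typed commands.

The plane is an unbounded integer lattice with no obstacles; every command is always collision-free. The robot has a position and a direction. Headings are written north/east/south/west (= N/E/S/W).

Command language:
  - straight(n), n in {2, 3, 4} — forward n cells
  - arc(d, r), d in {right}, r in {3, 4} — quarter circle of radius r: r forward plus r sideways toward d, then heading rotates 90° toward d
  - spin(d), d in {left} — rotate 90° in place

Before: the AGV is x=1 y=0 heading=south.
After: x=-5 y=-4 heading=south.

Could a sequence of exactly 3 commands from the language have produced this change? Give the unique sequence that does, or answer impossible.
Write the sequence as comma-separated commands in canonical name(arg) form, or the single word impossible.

arc(right, 4), straight(2), spin(left)

key: order matters: swapping arc(right, 4) and spin(left) lands elsewhere
from: x=1 y=0 heading=south
step 1 (arc(right, 4)): x=-3 y=-4 heading=west
step 2 (straight(2)): x=-5 y=-4 heading=west
step 3 (spin(left)): x=-5 y=-4 heading=south
no other 3-command option fits: unique.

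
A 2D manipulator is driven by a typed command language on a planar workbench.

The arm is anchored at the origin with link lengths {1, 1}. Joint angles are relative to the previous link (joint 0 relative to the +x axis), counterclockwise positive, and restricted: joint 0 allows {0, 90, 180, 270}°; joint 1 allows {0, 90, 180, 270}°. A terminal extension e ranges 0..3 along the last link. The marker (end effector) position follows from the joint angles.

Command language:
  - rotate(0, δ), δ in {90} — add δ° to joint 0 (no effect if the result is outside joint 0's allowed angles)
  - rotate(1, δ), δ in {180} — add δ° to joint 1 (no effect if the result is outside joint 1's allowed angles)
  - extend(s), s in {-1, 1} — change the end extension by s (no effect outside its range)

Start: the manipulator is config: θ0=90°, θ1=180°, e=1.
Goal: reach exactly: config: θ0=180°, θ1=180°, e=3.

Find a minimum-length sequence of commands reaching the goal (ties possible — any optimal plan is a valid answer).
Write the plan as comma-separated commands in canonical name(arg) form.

extend(1), extend(1), rotate(0, 90)

initial: config: θ0=90°, θ1=180°, e=1
step 1 (extend(1)): config: θ0=90°, θ1=180°, e=2
step 2 (extend(1)): config: θ0=90°, θ1=180°, e=3
step 3 (rotate(0, 90)): config: θ0=180°, θ1=180°, e=3
no 2-step plan works, so 3 is optimal.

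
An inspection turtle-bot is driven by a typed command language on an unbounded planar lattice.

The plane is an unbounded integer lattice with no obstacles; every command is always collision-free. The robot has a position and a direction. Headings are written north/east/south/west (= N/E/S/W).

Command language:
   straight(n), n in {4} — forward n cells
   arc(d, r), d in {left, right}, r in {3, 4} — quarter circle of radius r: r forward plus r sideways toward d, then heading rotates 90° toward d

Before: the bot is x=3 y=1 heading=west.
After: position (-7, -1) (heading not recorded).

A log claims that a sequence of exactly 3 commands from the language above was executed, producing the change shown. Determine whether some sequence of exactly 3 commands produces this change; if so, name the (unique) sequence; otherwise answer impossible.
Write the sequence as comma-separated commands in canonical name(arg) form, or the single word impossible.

key: order matters: swapping arc(left, 3) and arc(right, 4) lands elsewhere
from: x=3 y=1 heading=west
step 1 (arc(left, 3)): x=0 y=-2 heading=south
step 2 (arc(right, 3)): x=-3 y=-5 heading=west
step 3 (arc(right, 4)): x=-7 y=-1 heading=north
no other 3-command option fits: unique.

arc(left, 3), arc(right, 3), arc(right, 4)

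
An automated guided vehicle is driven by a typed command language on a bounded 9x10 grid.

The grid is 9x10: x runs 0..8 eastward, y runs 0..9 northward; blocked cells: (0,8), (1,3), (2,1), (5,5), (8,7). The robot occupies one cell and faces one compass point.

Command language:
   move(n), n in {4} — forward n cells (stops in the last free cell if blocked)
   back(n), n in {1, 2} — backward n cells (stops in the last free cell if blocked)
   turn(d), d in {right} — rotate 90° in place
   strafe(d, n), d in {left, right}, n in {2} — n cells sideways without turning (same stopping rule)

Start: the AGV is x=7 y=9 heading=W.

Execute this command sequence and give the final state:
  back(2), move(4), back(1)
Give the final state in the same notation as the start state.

initial: x=7 y=9 heading=W
step 1 (back(2)): x=8 y=9 heading=W
step 2 (move(4)): x=4 y=9 heading=W
step 3 (back(1)): x=5 y=9 heading=W

x=5 y=9 heading=W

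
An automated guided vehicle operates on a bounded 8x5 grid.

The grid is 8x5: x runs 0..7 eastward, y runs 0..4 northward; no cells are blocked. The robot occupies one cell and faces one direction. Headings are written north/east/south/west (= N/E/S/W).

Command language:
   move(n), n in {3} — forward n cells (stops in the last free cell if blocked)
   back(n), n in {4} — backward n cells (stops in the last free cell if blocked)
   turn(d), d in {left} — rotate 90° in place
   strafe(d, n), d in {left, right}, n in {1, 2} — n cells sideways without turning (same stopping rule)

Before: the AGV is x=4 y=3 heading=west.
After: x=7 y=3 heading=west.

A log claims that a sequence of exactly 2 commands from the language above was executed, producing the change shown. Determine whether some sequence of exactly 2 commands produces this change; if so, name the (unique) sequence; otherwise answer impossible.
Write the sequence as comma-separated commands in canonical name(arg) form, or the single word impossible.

back(4), back(4)

key: the first back(4) runs into the grid edge before its full distance
begin: x=4 y=3 heading=west
1. back(4) → x=7 y=3 heading=west
2. back(4) → x=7 y=3 heading=west
no other 2-command option fits: unique.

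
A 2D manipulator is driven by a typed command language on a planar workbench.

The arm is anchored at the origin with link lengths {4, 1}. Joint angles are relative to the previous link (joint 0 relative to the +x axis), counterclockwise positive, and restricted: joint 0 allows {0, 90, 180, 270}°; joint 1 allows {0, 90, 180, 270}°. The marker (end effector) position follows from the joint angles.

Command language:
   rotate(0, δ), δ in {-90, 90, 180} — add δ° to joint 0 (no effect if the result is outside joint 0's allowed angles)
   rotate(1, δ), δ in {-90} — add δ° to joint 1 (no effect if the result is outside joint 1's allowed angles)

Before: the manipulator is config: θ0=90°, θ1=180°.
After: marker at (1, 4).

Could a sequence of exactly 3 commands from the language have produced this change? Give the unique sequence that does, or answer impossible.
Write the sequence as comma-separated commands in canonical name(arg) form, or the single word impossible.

rotate(1, -90), rotate(1, -90), rotate(1, -90)

t0: config: θ0=90°, θ1=180°
step 1 (rotate(1, -90)): config: θ0=90°, θ1=90°
step 2 (rotate(1, -90)): config: θ0=90°, θ1=0°
step 3 (rotate(1, -90)): config: θ0=90°, θ1=270°
all 64 alternatives checked — unique.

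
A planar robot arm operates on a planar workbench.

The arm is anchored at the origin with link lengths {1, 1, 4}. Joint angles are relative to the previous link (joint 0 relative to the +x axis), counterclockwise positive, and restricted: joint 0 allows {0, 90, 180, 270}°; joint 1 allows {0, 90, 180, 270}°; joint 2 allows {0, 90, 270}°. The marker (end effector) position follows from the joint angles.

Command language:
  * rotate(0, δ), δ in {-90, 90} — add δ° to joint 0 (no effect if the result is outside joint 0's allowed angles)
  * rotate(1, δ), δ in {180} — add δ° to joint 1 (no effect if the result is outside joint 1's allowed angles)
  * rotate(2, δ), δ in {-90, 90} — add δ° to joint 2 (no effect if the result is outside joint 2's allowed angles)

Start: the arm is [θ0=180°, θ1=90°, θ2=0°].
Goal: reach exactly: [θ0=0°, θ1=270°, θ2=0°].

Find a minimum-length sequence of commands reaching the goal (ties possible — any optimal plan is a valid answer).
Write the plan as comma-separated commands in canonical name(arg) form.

t0: [θ0=180°, θ1=90°, θ2=0°]
[1] after rotate(0, 90): [θ0=270°, θ1=90°, θ2=0°]
[2] after rotate(0, 90): [θ0=0°, θ1=90°, θ2=0°]
[3] after rotate(1, 180): [θ0=0°, θ1=270°, θ2=0°]
no 2-step plan works, so 3 is optimal.

rotate(0, 90), rotate(0, 90), rotate(1, 180)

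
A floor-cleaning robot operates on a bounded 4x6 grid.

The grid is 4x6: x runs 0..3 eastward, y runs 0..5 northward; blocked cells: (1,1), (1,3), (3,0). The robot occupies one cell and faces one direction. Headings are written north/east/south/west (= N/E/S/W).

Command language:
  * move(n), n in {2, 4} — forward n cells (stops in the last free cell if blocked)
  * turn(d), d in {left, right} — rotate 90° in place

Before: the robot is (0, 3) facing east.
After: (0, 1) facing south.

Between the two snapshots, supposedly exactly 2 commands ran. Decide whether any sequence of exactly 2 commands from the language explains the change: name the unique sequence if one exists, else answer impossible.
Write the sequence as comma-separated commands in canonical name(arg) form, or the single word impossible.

key: cell and facing (now S) both changed — the 2 commands mix motion and turning
initial: (0, 3) facing east
t=1 turn(right) ⇒ (0, 3) facing south
t=2 move(2) ⇒ (0, 1) facing south
uniquely the one of 16 2-step routes that fits.

turn(right), move(2)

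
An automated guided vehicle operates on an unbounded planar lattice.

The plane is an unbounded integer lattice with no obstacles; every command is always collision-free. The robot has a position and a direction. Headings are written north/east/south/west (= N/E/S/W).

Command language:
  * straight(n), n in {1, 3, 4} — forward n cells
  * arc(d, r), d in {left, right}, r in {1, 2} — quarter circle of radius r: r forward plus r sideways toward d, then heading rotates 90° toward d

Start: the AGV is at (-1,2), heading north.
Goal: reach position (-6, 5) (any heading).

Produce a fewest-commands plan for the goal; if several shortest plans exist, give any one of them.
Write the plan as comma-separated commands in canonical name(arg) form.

t0: at (-1,2), heading north
t=1 straight(1) ⇒ at (-1,3), heading north
t=2 arc(left, 2) ⇒ at (-3,5), heading west
t=3 straight(3) ⇒ at (-6,5), heading west
shorter routes all fall short; 3 is best.

straight(1), arc(left, 2), straight(3)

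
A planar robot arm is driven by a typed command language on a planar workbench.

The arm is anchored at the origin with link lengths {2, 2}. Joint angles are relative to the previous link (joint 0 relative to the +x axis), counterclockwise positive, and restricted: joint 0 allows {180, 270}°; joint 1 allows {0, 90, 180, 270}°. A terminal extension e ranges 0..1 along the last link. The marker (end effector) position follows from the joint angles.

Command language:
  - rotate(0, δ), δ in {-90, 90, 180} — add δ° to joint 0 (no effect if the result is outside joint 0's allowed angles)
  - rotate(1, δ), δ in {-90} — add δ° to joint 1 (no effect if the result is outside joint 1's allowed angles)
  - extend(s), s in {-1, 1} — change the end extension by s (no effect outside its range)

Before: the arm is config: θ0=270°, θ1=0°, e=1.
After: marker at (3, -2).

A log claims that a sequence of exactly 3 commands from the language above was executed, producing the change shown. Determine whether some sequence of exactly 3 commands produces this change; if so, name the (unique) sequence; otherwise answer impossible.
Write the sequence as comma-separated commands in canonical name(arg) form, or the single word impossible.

rotate(1, -90), rotate(1, -90), rotate(1, -90)

start: config: θ0=270°, θ1=0°, e=1
1. rotate(1, -90) → config: θ0=270°, θ1=270°, e=1
2. rotate(1, -90) → config: θ0=270°, θ1=180°, e=1
3. rotate(1, -90) → config: θ0=270°, θ1=90°, e=1
no rival 3-sequence matches.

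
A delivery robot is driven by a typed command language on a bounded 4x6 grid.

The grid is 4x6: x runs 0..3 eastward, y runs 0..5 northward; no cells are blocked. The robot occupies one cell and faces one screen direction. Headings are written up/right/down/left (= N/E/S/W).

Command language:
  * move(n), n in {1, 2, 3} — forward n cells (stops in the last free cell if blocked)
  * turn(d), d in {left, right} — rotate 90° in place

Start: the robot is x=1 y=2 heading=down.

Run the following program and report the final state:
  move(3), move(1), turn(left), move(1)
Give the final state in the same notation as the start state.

initial: x=1 y=2 heading=down
t=1 move(3) ⇒ x=1 y=0 heading=down
t=2 move(1) ⇒ x=1 y=0 heading=down
t=3 turn(left) ⇒ x=1 y=0 heading=right
t=4 move(1) ⇒ x=2 y=0 heading=right

x=2 y=0 heading=right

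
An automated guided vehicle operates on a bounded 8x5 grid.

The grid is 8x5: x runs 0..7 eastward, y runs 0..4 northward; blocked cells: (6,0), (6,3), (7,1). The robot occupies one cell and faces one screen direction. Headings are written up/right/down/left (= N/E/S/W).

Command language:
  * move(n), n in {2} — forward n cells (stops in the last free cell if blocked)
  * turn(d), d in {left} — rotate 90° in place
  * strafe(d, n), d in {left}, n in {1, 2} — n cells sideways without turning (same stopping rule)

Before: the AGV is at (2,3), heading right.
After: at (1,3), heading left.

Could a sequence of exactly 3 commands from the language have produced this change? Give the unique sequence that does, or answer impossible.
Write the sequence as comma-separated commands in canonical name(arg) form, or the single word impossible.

turn(left), strafe(left, 1), turn(left)

key: cell and facing (now W) both changed — the 3 commands mix motion and turning
initial: at (2,3), heading right
1. turn(left) → at (2,3), heading up
2. strafe(left, 1) → at (1,3), heading up
3. turn(left) → at (1,3), heading left
uniquely the one of 64 3-step routes that fits.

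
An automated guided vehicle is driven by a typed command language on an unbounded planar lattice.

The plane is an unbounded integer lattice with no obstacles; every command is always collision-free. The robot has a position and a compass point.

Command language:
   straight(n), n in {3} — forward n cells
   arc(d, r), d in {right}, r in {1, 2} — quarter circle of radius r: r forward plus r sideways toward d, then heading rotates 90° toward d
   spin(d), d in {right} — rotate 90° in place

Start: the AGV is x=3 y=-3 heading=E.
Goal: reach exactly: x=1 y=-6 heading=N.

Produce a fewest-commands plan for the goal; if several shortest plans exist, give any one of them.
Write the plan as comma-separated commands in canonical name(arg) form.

start: x=3 y=-3 heading=E
1. arc(right, 2) → x=5 y=-5 heading=S
2. arc(right, 1) → x=4 y=-6 heading=W
3. straight(3) → x=1 y=-6 heading=W
4. spin(right) → x=1 y=-6 heading=N
nothing shorter than 4 reaches the goal.

arc(right, 2), arc(right, 1), straight(3), spin(right)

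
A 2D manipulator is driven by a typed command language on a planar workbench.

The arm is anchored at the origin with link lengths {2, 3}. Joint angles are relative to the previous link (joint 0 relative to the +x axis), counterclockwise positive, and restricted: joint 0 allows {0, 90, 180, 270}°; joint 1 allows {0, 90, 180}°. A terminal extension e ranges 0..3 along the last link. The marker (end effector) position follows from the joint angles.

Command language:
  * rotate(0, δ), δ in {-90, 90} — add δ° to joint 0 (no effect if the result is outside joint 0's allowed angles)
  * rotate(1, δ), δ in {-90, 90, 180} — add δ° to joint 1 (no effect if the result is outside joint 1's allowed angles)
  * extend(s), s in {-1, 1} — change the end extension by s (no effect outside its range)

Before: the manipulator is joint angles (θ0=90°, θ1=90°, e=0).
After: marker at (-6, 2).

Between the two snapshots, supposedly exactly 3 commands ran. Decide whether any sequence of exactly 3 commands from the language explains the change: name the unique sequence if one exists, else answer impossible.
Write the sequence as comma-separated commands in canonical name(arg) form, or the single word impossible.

start: joint angles (θ0=90°, θ1=90°, e=0)
1. extend(1) → joint angles (θ0=90°, θ1=90°, e=1)
2. extend(1) → joint angles (θ0=90°, θ1=90°, e=2)
3. extend(1) → joint angles (θ0=90°, θ1=90°, e=3)
all 343 alternatives checked — unique.

extend(1), extend(1), extend(1)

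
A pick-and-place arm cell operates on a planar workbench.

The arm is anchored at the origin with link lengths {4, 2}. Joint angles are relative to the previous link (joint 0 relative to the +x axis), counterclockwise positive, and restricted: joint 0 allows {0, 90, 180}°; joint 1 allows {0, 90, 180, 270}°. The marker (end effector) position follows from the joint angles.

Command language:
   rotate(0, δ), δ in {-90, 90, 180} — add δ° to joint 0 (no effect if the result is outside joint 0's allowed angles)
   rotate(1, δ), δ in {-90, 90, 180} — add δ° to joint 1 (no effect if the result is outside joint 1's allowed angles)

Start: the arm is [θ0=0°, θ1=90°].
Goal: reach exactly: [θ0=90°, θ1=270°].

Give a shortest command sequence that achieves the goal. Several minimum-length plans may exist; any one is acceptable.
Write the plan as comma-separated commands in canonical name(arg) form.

rotate(0, 90), rotate(1, 180)

from: [θ0=0°, θ1=90°]
t=1 rotate(0, 90) ⇒ [θ0=90°, θ1=90°]
t=2 rotate(1, 180) ⇒ [θ0=90°, θ1=270°]
nothing shorter than 2 reaches the goal.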